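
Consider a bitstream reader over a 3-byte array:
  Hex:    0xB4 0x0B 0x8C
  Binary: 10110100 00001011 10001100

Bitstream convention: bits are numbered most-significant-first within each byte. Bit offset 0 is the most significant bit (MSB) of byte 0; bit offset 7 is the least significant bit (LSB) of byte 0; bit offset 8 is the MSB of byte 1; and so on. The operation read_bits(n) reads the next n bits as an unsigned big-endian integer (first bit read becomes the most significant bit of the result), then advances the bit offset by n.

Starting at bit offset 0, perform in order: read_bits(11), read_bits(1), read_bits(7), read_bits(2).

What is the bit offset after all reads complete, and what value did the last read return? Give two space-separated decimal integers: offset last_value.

Answer: 21 1

Derivation:
Read 1: bits[0:11] width=11 -> value=1440 (bin 10110100000); offset now 11 = byte 1 bit 3; 13 bits remain
Read 2: bits[11:12] width=1 -> value=0 (bin 0); offset now 12 = byte 1 bit 4; 12 bits remain
Read 3: bits[12:19] width=7 -> value=92 (bin 1011100); offset now 19 = byte 2 bit 3; 5 bits remain
Read 4: bits[19:21] width=2 -> value=1 (bin 01); offset now 21 = byte 2 bit 5; 3 bits remain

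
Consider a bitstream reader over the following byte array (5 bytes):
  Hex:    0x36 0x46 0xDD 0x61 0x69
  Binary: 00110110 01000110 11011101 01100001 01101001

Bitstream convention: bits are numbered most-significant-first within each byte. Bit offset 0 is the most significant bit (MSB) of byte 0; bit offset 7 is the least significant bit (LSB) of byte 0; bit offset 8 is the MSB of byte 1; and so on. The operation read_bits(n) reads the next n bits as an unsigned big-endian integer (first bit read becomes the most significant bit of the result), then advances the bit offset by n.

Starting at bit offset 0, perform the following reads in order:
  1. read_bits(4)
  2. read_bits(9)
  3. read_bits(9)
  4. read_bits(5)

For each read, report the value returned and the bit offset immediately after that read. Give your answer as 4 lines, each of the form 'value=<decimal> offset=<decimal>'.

Read 1: bits[0:4] width=4 -> value=3 (bin 0011); offset now 4 = byte 0 bit 4; 36 bits remain
Read 2: bits[4:13] width=9 -> value=200 (bin 011001000); offset now 13 = byte 1 bit 5; 27 bits remain
Read 3: bits[13:22] width=9 -> value=439 (bin 110110111); offset now 22 = byte 2 bit 6; 18 bits remain
Read 4: bits[22:27] width=5 -> value=11 (bin 01011); offset now 27 = byte 3 bit 3; 13 bits remain

Answer: value=3 offset=4
value=200 offset=13
value=439 offset=22
value=11 offset=27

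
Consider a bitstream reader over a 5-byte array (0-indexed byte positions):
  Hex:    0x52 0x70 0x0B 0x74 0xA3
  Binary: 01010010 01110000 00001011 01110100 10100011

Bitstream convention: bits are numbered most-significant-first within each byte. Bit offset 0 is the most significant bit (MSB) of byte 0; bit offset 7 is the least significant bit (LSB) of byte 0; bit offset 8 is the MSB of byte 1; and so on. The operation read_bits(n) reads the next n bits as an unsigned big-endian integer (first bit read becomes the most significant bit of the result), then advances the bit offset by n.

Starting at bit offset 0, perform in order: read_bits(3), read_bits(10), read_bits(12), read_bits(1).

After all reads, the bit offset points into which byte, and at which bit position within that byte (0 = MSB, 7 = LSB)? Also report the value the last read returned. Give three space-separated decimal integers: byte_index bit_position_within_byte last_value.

Read 1: bits[0:3] width=3 -> value=2 (bin 010); offset now 3 = byte 0 bit 3; 37 bits remain
Read 2: bits[3:13] width=10 -> value=590 (bin 1001001110); offset now 13 = byte 1 bit 5; 27 bits remain
Read 3: bits[13:25] width=12 -> value=22 (bin 000000010110); offset now 25 = byte 3 bit 1; 15 bits remain
Read 4: bits[25:26] width=1 -> value=1 (bin 1); offset now 26 = byte 3 bit 2; 14 bits remain

Answer: 3 2 1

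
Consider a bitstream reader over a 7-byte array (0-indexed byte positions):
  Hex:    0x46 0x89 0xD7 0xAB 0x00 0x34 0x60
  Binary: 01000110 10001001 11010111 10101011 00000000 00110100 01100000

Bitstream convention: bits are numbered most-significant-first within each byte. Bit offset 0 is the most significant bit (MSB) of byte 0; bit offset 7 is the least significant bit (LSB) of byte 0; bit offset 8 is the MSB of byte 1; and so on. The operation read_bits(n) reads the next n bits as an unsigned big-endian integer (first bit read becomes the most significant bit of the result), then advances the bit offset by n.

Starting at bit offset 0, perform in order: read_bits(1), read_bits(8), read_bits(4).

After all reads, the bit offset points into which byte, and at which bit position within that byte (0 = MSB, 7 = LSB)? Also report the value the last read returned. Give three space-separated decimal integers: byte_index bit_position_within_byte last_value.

Read 1: bits[0:1] width=1 -> value=0 (bin 0); offset now 1 = byte 0 bit 1; 55 bits remain
Read 2: bits[1:9] width=8 -> value=141 (bin 10001101); offset now 9 = byte 1 bit 1; 47 bits remain
Read 3: bits[9:13] width=4 -> value=1 (bin 0001); offset now 13 = byte 1 bit 5; 43 bits remain

Answer: 1 5 1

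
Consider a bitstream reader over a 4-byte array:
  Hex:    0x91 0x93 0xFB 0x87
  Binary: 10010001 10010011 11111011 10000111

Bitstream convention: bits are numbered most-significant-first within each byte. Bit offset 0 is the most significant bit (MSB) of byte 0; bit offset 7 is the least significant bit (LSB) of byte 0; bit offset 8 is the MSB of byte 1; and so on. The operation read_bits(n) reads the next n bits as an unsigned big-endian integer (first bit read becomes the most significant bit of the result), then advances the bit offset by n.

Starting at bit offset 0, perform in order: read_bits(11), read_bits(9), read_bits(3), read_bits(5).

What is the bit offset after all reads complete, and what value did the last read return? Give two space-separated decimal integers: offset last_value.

Read 1: bits[0:11] width=11 -> value=1164 (bin 10010001100); offset now 11 = byte 1 bit 3; 21 bits remain
Read 2: bits[11:20] width=9 -> value=319 (bin 100111111); offset now 20 = byte 2 bit 4; 12 bits remain
Read 3: bits[20:23] width=3 -> value=5 (bin 101); offset now 23 = byte 2 bit 7; 9 bits remain
Read 4: bits[23:28] width=5 -> value=24 (bin 11000); offset now 28 = byte 3 bit 4; 4 bits remain

Answer: 28 24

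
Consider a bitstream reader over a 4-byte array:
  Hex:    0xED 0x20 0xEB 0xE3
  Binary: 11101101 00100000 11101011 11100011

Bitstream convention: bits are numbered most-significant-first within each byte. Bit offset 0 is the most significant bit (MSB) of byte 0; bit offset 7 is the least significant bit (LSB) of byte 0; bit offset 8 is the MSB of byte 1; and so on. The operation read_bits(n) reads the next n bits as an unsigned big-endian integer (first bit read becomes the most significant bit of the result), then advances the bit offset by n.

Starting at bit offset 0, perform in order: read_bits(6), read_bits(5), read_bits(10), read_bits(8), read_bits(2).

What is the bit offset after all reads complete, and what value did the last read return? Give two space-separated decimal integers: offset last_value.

Read 1: bits[0:6] width=6 -> value=59 (bin 111011); offset now 6 = byte 0 bit 6; 26 bits remain
Read 2: bits[6:11] width=5 -> value=9 (bin 01001); offset now 11 = byte 1 bit 3; 21 bits remain
Read 3: bits[11:21] width=10 -> value=29 (bin 0000011101); offset now 21 = byte 2 bit 5; 11 bits remain
Read 4: bits[21:29] width=8 -> value=124 (bin 01111100); offset now 29 = byte 3 bit 5; 3 bits remain
Read 5: bits[29:31] width=2 -> value=1 (bin 01); offset now 31 = byte 3 bit 7; 1 bits remain

Answer: 31 1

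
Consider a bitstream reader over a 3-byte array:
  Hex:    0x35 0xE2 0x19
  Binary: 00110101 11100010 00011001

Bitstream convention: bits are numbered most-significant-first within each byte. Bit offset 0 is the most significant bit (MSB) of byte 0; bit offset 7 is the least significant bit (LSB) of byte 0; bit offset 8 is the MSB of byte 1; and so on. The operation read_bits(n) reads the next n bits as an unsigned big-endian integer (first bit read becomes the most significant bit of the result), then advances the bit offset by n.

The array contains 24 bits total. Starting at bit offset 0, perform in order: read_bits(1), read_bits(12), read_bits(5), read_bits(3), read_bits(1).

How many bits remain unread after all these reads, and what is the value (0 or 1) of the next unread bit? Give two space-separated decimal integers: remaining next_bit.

Read 1: bits[0:1] width=1 -> value=0 (bin 0); offset now 1 = byte 0 bit 1; 23 bits remain
Read 2: bits[1:13] width=12 -> value=1724 (bin 011010111100); offset now 13 = byte 1 bit 5; 11 bits remain
Read 3: bits[13:18] width=5 -> value=8 (bin 01000); offset now 18 = byte 2 bit 2; 6 bits remain
Read 4: bits[18:21] width=3 -> value=3 (bin 011); offset now 21 = byte 2 bit 5; 3 bits remain
Read 5: bits[21:22] width=1 -> value=0 (bin 0); offset now 22 = byte 2 bit 6; 2 bits remain

Answer: 2 0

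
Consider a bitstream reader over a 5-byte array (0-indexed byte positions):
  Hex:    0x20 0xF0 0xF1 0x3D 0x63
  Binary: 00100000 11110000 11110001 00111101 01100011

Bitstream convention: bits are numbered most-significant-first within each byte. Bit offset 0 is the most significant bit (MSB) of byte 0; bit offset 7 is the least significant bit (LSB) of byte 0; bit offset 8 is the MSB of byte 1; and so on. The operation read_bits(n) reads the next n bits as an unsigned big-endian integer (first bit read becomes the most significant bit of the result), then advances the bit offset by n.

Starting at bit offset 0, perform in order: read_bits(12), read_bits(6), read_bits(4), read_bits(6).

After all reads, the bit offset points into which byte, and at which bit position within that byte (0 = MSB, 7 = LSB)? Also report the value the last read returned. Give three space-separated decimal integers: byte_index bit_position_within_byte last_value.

Answer: 3 4 19

Derivation:
Read 1: bits[0:12] width=12 -> value=527 (bin 001000001111); offset now 12 = byte 1 bit 4; 28 bits remain
Read 2: bits[12:18] width=6 -> value=3 (bin 000011); offset now 18 = byte 2 bit 2; 22 bits remain
Read 3: bits[18:22] width=4 -> value=12 (bin 1100); offset now 22 = byte 2 bit 6; 18 bits remain
Read 4: bits[22:28] width=6 -> value=19 (bin 010011); offset now 28 = byte 3 bit 4; 12 bits remain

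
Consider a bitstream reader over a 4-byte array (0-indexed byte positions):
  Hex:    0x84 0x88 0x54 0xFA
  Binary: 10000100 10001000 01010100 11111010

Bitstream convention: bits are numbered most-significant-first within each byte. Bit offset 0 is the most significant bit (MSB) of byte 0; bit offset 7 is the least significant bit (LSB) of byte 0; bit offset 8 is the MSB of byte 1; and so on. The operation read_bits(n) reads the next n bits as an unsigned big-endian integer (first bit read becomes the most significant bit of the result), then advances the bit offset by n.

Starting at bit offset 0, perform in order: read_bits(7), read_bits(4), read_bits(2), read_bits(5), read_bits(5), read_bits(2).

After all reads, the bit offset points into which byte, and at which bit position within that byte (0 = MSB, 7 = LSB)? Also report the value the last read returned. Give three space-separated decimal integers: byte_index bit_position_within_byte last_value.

Read 1: bits[0:7] width=7 -> value=66 (bin 1000010); offset now 7 = byte 0 bit 7; 25 bits remain
Read 2: bits[7:11] width=4 -> value=4 (bin 0100); offset now 11 = byte 1 bit 3; 21 bits remain
Read 3: bits[11:13] width=2 -> value=1 (bin 01); offset now 13 = byte 1 bit 5; 19 bits remain
Read 4: bits[13:18] width=5 -> value=1 (bin 00001); offset now 18 = byte 2 bit 2; 14 bits remain
Read 5: bits[18:23] width=5 -> value=10 (bin 01010); offset now 23 = byte 2 bit 7; 9 bits remain
Read 6: bits[23:25] width=2 -> value=1 (bin 01); offset now 25 = byte 3 bit 1; 7 bits remain

Answer: 3 1 1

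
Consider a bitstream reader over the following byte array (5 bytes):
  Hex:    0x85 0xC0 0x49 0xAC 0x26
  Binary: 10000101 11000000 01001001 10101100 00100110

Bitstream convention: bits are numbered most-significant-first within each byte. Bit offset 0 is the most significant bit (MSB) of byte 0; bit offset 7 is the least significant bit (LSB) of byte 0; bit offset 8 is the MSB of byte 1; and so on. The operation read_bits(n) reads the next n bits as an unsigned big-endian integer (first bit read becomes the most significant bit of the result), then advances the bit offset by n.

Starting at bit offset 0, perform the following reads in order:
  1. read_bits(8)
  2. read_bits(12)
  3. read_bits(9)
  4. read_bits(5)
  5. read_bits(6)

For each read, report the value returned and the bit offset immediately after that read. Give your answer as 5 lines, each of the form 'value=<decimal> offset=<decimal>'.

Answer: value=133 offset=8
value=3076 offset=20
value=309 offset=29
value=16 offset=34
value=38 offset=40

Derivation:
Read 1: bits[0:8] width=8 -> value=133 (bin 10000101); offset now 8 = byte 1 bit 0; 32 bits remain
Read 2: bits[8:20] width=12 -> value=3076 (bin 110000000100); offset now 20 = byte 2 bit 4; 20 bits remain
Read 3: bits[20:29] width=9 -> value=309 (bin 100110101); offset now 29 = byte 3 bit 5; 11 bits remain
Read 4: bits[29:34] width=5 -> value=16 (bin 10000); offset now 34 = byte 4 bit 2; 6 bits remain
Read 5: bits[34:40] width=6 -> value=38 (bin 100110); offset now 40 = byte 5 bit 0; 0 bits remain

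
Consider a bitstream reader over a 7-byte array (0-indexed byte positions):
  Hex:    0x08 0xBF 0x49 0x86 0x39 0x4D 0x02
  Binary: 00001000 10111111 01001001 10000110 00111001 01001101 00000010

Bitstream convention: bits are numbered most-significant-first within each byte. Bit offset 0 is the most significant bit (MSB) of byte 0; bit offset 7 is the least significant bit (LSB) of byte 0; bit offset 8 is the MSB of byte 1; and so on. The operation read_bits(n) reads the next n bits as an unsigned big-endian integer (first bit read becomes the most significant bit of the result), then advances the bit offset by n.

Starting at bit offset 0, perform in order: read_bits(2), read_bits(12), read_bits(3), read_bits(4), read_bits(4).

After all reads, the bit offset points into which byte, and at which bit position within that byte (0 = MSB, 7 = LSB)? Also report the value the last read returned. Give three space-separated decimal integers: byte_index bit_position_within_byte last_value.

Read 1: bits[0:2] width=2 -> value=0 (bin 00); offset now 2 = byte 0 bit 2; 54 bits remain
Read 2: bits[2:14] width=12 -> value=559 (bin 001000101111); offset now 14 = byte 1 bit 6; 42 bits remain
Read 3: bits[14:17] width=3 -> value=6 (bin 110); offset now 17 = byte 2 bit 1; 39 bits remain
Read 4: bits[17:21] width=4 -> value=9 (bin 1001); offset now 21 = byte 2 bit 5; 35 bits remain
Read 5: bits[21:25] width=4 -> value=3 (bin 0011); offset now 25 = byte 3 bit 1; 31 bits remain

Answer: 3 1 3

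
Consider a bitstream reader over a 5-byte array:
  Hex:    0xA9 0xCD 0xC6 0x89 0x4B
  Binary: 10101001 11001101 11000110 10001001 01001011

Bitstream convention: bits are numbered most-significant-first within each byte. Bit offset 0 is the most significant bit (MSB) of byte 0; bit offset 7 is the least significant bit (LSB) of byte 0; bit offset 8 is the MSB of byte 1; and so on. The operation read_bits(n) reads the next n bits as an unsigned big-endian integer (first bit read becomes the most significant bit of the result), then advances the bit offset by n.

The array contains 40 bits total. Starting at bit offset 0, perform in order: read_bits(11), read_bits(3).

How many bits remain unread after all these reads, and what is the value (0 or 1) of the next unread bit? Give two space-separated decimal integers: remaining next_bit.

Answer: 26 0

Derivation:
Read 1: bits[0:11] width=11 -> value=1358 (bin 10101001110); offset now 11 = byte 1 bit 3; 29 bits remain
Read 2: bits[11:14] width=3 -> value=3 (bin 011); offset now 14 = byte 1 bit 6; 26 bits remain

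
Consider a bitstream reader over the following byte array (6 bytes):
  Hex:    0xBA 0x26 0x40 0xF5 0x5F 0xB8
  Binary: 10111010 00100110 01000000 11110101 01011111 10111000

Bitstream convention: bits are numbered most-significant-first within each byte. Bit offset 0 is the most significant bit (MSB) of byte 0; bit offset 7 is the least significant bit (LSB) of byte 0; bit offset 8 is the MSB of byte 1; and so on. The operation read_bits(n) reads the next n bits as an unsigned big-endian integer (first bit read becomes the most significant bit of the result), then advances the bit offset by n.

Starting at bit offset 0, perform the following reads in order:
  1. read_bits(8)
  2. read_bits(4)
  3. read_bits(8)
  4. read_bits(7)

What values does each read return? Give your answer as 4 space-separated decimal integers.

Answer: 186 2 100 7

Derivation:
Read 1: bits[0:8] width=8 -> value=186 (bin 10111010); offset now 8 = byte 1 bit 0; 40 bits remain
Read 2: bits[8:12] width=4 -> value=2 (bin 0010); offset now 12 = byte 1 bit 4; 36 bits remain
Read 3: bits[12:20] width=8 -> value=100 (bin 01100100); offset now 20 = byte 2 bit 4; 28 bits remain
Read 4: bits[20:27] width=7 -> value=7 (bin 0000111); offset now 27 = byte 3 bit 3; 21 bits remain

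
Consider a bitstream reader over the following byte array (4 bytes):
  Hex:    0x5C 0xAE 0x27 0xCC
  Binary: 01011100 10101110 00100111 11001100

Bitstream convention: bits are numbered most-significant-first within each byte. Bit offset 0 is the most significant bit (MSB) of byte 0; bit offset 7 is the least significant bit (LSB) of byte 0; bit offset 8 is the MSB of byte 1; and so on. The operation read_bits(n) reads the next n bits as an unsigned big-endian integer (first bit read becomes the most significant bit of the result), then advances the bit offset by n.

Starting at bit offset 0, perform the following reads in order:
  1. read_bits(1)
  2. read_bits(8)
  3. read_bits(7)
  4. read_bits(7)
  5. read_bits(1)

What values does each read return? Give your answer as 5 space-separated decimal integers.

Answer: 0 185 46 19 1

Derivation:
Read 1: bits[0:1] width=1 -> value=0 (bin 0); offset now 1 = byte 0 bit 1; 31 bits remain
Read 2: bits[1:9] width=8 -> value=185 (bin 10111001); offset now 9 = byte 1 bit 1; 23 bits remain
Read 3: bits[9:16] width=7 -> value=46 (bin 0101110); offset now 16 = byte 2 bit 0; 16 bits remain
Read 4: bits[16:23] width=7 -> value=19 (bin 0010011); offset now 23 = byte 2 bit 7; 9 bits remain
Read 5: bits[23:24] width=1 -> value=1 (bin 1); offset now 24 = byte 3 bit 0; 8 bits remain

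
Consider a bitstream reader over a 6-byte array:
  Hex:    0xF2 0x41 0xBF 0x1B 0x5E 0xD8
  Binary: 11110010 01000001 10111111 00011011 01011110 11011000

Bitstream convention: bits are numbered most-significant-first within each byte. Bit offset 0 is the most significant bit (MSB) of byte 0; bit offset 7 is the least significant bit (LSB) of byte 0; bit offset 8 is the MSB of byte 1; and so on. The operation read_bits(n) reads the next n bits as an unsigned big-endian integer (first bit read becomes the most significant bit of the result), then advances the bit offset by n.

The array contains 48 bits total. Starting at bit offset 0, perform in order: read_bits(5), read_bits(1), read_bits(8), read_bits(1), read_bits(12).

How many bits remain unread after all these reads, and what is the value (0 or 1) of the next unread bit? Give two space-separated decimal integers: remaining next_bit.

Answer: 21 1

Derivation:
Read 1: bits[0:5] width=5 -> value=30 (bin 11110); offset now 5 = byte 0 bit 5; 43 bits remain
Read 2: bits[5:6] width=1 -> value=0 (bin 0); offset now 6 = byte 0 bit 6; 42 bits remain
Read 3: bits[6:14] width=8 -> value=144 (bin 10010000); offset now 14 = byte 1 bit 6; 34 bits remain
Read 4: bits[14:15] width=1 -> value=0 (bin 0); offset now 15 = byte 1 bit 7; 33 bits remain
Read 5: bits[15:27] width=12 -> value=3576 (bin 110111111000); offset now 27 = byte 3 bit 3; 21 bits remain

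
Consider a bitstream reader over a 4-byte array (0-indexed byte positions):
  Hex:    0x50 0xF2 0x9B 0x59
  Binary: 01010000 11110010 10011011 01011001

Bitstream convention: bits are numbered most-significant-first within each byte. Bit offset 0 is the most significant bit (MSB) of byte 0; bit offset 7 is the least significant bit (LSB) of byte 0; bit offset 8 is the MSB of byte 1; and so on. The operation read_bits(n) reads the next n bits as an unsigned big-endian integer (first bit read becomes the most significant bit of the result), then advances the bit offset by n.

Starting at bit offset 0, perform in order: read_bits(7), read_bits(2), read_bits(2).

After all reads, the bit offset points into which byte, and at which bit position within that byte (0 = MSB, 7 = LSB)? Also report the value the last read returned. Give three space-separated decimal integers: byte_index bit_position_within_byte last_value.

Answer: 1 3 3

Derivation:
Read 1: bits[0:7] width=7 -> value=40 (bin 0101000); offset now 7 = byte 0 bit 7; 25 bits remain
Read 2: bits[7:9] width=2 -> value=1 (bin 01); offset now 9 = byte 1 bit 1; 23 bits remain
Read 3: bits[9:11] width=2 -> value=3 (bin 11); offset now 11 = byte 1 bit 3; 21 bits remain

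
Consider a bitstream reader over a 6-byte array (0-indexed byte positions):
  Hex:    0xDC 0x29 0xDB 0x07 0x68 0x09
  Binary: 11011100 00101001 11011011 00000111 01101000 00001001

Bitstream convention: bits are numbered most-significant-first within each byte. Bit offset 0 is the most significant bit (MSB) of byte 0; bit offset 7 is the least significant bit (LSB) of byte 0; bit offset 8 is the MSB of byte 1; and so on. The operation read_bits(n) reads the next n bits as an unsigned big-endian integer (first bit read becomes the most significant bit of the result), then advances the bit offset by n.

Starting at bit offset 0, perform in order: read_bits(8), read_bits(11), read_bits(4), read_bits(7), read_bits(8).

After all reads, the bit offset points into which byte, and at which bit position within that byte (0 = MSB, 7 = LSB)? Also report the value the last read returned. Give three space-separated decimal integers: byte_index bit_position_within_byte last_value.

Answer: 4 6 218

Derivation:
Read 1: bits[0:8] width=8 -> value=220 (bin 11011100); offset now 8 = byte 1 bit 0; 40 bits remain
Read 2: bits[8:19] width=11 -> value=334 (bin 00101001110); offset now 19 = byte 2 bit 3; 29 bits remain
Read 3: bits[19:23] width=4 -> value=13 (bin 1101); offset now 23 = byte 2 bit 7; 25 bits remain
Read 4: bits[23:30] width=7 -> value=65 (bin 1000001); offset now 30 = byte 3 bit 6; 18 bits remain
Read 5: bits[30:38] width=8 -> value=218 (bin 11011010); offset now 38 = byte 4 bit 6; 10 bits remain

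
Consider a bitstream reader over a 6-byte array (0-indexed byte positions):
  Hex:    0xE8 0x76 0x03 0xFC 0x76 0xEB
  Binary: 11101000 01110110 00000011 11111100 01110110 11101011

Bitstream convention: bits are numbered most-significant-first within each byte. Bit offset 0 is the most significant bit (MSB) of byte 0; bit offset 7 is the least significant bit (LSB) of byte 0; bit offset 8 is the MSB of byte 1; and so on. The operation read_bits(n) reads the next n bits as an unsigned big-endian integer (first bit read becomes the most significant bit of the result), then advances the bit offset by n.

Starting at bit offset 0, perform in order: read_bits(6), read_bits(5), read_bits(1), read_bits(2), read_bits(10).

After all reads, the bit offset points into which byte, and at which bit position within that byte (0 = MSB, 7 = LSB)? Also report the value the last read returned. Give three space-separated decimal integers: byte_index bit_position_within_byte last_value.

Answer: 3 0 515

Derivation:
Read 1: bits[0:6] width=6 -> value=58 (bin 111010); offset now 6 = byte 0 bit 6; 42 bits remain
Read 2: bits[6:11] width=5 -> value=3 (bin 00011); offset now 11 = byte 1 bit 3; 37 bits remain
Read 3: bits[11:12] width=1 -> value=1 (bin 1); offset now 12 = byte 1 bit 4; 36 bits remain
Read 4: bits[12:14] width=2 -> value=1 (bin 01); offset now 14 = byte 1 bit 6; 34 bits remain
Read 5: bits[14:24] width=10 -> value=515 (bin 1000000011); offset now 24 = byte 3 bit 0; 24 bits remain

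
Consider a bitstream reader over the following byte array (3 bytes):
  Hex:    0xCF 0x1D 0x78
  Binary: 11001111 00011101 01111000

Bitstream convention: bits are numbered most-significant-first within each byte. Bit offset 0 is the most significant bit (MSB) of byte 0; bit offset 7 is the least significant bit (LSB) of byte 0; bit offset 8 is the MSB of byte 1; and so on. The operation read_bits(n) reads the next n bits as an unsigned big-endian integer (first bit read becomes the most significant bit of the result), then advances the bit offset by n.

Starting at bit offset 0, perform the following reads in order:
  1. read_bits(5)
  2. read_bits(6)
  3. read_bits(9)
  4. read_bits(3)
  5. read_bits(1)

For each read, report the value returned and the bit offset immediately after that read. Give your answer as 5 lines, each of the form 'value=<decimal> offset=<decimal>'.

Answer: value=25 offset=5
value=56 offset=11
value=471 offset=20
value=4 offset=23
value=0 offset=24

Derivation:
Read 1: bits[0:5] width=5 -> value=25 (bin 11001); offset now 5 = byte 0 bit 5; 19 bits remain
Read 2: bits[5:11] width=6 -> value=56 (bin 111000); offset now 11 = byte 1 bit 3; 13 bits remain
Read 3: bits[11:20] width=9 -> value=471 (bin 111010111); offset now 20 = byte 2 bit 4; 4 bits remain
Read 4: bits[20:23] width=3 -> value=4 (bin 100); offset now 23 = byte 2 bit 7; 1 bits remain
Read 5: bits[23:24] width=1 -> value=0 (bin 0); offset now 24 = byte 3 bit 0; 0 bits remain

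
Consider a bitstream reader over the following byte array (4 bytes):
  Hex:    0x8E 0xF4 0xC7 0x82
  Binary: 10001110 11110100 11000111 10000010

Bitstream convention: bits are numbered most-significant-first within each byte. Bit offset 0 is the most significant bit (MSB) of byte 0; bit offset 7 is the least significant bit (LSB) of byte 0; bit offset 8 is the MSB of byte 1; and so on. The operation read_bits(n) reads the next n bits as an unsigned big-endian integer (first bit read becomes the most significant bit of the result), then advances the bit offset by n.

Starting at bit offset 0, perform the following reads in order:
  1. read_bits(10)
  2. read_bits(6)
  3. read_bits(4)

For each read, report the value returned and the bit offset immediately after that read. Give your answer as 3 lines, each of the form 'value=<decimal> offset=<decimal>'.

Read 1: bits[0:10] width=10 -> value=571 (bin 1000111011); offset now 10 = byte 1 bit 2; 22 bits remain
Read 2: bits[10:16] width=6 -> value=52 (bin 110100); offset now 16 = byte 2 bit 0; 16 bits remain
Read 3: bits[16:20] width=4 -> value=12 (bin 1100); offset now 20 = byte 2 bit 4; 12 bits remain

Answer: value=571 offset=10
value=52 offset=16
value=12 offset=20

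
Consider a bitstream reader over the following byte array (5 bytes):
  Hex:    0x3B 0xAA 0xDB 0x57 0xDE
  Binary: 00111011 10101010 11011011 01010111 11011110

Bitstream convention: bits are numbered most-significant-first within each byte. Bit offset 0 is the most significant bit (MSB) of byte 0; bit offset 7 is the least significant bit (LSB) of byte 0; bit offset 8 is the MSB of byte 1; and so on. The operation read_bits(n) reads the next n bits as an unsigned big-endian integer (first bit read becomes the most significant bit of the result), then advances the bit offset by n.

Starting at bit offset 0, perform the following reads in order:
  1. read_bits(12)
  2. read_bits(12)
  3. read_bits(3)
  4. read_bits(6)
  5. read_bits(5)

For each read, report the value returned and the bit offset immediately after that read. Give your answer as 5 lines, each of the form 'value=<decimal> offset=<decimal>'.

Read 1: bits[0:12] width=12 -> value=954 (bin 001110111010); offset now 12 = byte 1 bit 4; 28 bits remain
Read 2: bits[12:24] width=12 -> value=2779 (bin 101011011011); offset now 24 = byte 3 bit 0; 16 bits remain
Read 3: bits[24:27] width=3 -> value=2 (bin 010); offset now 27 = byte 3 bit 3; 13 bits remain
Read 4: bits[27:33] width=6 -> value=47 (bin 101111); offset now 33 = byte 4 bit 1; 7 bits remain
Read 5: bits[33:38] width=5 -> value=23 (bin 10111); offset now 38 = byte 4 bit 6; 2 bits remain

Answer: value=954 offset=12
value=2779 offset=24
value=2 offset=27
value=47 offset=33
value=23 offset=38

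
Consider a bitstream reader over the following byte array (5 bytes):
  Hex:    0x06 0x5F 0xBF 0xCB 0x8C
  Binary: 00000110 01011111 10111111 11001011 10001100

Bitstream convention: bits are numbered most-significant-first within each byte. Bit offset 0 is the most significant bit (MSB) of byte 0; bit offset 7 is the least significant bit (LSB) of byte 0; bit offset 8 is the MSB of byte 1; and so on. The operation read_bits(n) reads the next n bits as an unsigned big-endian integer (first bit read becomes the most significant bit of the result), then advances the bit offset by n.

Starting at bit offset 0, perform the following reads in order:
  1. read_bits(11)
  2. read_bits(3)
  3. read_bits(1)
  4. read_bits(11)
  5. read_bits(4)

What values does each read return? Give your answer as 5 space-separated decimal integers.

Read 1: bits[0:11] width=11 -> value=50 (bin 00000110010); offset now 11 = byte 1 bit 3; 29 bits remain
Read 2: bits[11:14] width=3 -> value=7 (bin 111); offset now 14 = byte 1 bit 6; 26 bits remain
Read 3: bits[14:15] width=1 -> value=1 (bin 1); offset now 15 = byte 1 bit 7; 25 bits remain
Read 4: bits[15:26] width=11 -> value=1791 (bin 11011111111); offset now 26 = byte 3 bit 2; 14 bits remain
Read 5: bits[26:30] width=4 -> value=2 (bin 0010); offset now 30 = byte 3 bit 6; 10 bits remain

Answer: 50 7 1 1791 2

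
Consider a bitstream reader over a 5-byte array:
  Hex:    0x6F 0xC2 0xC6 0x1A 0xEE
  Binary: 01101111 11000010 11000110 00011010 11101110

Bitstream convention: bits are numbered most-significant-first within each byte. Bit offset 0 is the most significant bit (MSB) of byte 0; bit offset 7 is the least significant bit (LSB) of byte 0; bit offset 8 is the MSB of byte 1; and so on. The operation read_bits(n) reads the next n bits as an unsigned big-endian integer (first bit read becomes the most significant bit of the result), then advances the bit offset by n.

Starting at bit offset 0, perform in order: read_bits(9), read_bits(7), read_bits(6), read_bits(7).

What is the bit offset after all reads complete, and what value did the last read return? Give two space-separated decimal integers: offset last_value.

Answer: 29 67

Derivation:
Read 1: bits[0:9] width=9 -> value=223 (bin 011011111); offset now 9 = byte 1 bit 1; 31 bits remain
Read 2: bits[9:16] width=7 -> value=66 (bin 1000010); offset now 16 = byte 2 bit 0; 24 bits remain
Read 3: bits[16:22] width=6 -> value=49 (bin 110001); offset now 22 = byte 2 bit 6; 18 bits remain
Read 4: bits[22:29] width=7 -> value=67 (bin 1000011); offset now 29 = byte 3 bit 5; 11 bits remain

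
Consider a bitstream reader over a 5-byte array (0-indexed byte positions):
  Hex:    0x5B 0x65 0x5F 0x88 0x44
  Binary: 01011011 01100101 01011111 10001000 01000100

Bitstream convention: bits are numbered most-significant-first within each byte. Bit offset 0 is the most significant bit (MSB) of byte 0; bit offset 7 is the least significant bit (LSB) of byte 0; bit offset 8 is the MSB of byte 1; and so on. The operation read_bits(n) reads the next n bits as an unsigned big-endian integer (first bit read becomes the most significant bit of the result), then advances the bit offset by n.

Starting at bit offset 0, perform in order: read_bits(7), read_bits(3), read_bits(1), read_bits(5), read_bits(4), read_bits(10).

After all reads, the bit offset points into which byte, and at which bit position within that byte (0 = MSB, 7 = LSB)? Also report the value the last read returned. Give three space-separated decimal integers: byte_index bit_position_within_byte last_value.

Read 1: bits[0:7] width=7 -> value=45 (bin 0101101); offset now 7 = byte 0 bit 7; 33 bits remain
Read 2: bits[7:10] width=3 -> value=5 (bin 101); offset now 10 = byte 1 bit 2; 30 bits remain
Read 3: bits[10:11] width=1 -> value=1 (bin 1); offset now 11 = byte 1 bit 3; 29 bits remain
Read 4: bits[11:16] width=5 -> value=5 (bin 00101); offset now 16 = byte 2 bit 0; 24 bits remain
Read 5: bits[16:20] width=4 -> value=5 (bin 0101); offset now 20 = byte 2 bit 4; 20 bits remain
Read 6: bits[20:30] width=10 -> value=994 (bin 1111100010); offset now 30 = byte 3 bit 6; 10 bits remain

Answer: 3 6 994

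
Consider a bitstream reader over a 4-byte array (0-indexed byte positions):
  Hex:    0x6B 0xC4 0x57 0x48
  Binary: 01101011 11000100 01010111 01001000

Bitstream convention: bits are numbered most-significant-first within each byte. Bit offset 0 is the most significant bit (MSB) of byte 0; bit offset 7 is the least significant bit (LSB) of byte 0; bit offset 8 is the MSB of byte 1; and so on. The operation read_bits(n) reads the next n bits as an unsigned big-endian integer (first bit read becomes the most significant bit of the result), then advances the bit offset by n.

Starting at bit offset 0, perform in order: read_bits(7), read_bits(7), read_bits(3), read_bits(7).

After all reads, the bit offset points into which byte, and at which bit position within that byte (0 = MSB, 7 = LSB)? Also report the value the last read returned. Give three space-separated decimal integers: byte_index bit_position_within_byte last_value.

Read 1: bits[0:7] width=7 -> value=53 (bin 0110101); offset now 7 = byte 0 bit 7; 25 bits remain
Read 2: bits[7:14] width=7 -> value=113 (bin 1110001); offset now 14 = byte 1 bit 6; 18 bits remain
Read 3: bits[14:17] width=3 -> value=0 (bin 000); offset now 17 = byte 2 bit 1; 15 bits remain
Read 4: bits[17:24] width=7 -> value=87 (bin 1010111); offset now 24 = byte 3 bit 0; 8 bits remain

Answer: 3 0 87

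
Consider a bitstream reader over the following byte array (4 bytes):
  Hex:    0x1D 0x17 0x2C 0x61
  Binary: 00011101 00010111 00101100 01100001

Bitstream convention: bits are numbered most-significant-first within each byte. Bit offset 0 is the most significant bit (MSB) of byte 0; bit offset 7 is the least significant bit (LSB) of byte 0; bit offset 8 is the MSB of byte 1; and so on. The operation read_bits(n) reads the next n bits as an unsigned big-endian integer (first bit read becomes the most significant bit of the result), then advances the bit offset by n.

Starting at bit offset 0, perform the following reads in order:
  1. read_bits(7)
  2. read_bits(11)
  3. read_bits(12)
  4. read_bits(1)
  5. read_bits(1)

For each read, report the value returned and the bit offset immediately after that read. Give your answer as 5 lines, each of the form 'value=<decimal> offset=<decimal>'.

Answer: value=14 offset=7
value=1116 offset=18
value=2840 offset=30
value=0 offset=31
value=1 offset=32

Derivation:
Read 1: bits[0:7] width=7 -> value=14 (bin 0001110); offset now 7 = byte 0 bit 7; 25 bits remain
Read 2: bits[7:18] width=11 -> value=1116 (bin 10001011100); offset now 18 = byte 2 bit 2; 14 bits remain
Read 3: bits[18:30] width=12 -> value=2840 (bin 101100011000); offset now 30 = byte 3 bit 6; 2 bits remain
Read 4: bits[30:31] width=1 -> value=0 (bin 0); offset now 31 = byte 3 bit 7; 1 bits remain
Read 5: bits[31:32] width=1 -> value=1 (bin 1); offset now 32 = byte 4 bit 0; 0 bits remain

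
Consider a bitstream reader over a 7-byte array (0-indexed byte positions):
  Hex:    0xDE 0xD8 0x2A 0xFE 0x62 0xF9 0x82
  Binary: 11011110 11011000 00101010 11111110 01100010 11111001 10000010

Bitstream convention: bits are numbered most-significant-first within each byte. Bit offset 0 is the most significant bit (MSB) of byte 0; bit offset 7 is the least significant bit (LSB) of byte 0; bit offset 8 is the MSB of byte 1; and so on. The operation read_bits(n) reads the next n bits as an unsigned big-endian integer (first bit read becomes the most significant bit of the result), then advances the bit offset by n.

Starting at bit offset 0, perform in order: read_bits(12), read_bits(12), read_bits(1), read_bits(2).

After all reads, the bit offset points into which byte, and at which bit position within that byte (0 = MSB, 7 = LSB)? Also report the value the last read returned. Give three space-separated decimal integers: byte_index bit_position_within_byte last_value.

Answer: 3 3 3

Derivation:
Read 1: bits[0:12] width=12 -> value=3565 (bin 110111101101); offset now 12 = byte 1 bit 4; 44 bits remain
Read 2: bits[12:24] width=12 -> value=2090 (bin 100000101010); offset now 24 = byte 3 bit 0; 32 bits remain
Read 3: bits[24:25] width=1 -> value=1 (bin 1); offset now 25 = byte 3 bit 1; 31 bits remain
Read 4: bits[25:27] width=2 -> value=3 (bin 11); offset now 27 = byte 3 bit 3; 29 bits remain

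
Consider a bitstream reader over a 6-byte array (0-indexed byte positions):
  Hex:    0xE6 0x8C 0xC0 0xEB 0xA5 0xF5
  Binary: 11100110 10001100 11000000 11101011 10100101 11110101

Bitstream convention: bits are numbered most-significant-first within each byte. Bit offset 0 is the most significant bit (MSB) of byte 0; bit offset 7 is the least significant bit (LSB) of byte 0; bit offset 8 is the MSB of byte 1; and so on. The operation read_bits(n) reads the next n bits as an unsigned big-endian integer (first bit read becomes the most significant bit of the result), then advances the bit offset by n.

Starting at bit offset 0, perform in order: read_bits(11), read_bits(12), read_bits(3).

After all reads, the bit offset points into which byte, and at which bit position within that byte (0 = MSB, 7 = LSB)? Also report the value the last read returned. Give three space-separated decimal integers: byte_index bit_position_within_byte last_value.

Answer: 3 2 3

Derivation:
Read 1: bits[0:11] width=11 -> value=1844 (bin 11100110100); offset now 11 = byte 1 bit 3; 37 bits remain
Read 2: bits[11:23] width=12 -> value=1632 (bin 011001100000); offset now 23 = byte 2 bit 7; 25 bits remain
Read 3: bits[23:26] width=3 -> value=3 (bin 011); offset now 26 = byte 3 bit 2; 22 bits remain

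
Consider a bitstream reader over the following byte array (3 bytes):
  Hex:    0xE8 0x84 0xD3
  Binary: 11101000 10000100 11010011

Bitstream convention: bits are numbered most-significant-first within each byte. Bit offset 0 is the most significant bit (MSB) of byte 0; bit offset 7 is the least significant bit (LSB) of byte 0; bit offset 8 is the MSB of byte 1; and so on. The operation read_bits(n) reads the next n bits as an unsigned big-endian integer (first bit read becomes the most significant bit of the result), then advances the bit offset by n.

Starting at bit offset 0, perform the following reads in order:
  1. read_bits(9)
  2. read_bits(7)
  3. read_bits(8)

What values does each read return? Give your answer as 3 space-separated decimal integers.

Answer: 465 4 211

Derivation:
Read 1: bits[0:9] width=9 -> value=465 (bin 111010001); offset now 9 = byte 1 bit 1; 15 bits remain
Read 2: bits[9:16] width=7 -> value=4 (bin 0000100); offset now 16 = byte 2 bit 0; 8 bits remain
Read 3: bits[16:24] width=8 -> value=211 (bin 11010011); offset now 24 = byte 3 bit 0; 0 bits remain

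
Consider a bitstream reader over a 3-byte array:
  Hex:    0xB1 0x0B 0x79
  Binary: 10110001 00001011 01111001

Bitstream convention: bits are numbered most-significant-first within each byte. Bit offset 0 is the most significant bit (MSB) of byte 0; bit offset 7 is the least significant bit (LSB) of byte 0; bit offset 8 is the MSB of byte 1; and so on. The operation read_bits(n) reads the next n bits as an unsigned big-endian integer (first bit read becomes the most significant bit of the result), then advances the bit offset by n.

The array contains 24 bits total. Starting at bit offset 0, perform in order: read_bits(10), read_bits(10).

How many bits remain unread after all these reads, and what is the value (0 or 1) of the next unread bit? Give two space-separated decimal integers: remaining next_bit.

Answer: 4 1

Derivation:
Read 1: bits[0:10] width=10 -> value=708 (bin 1011000100); offset now 10 = byte 1 bit 2; 14 bits remain
Read 2: bits[10:20] width=10 -> value=183 (bin 0010110111); offset now 20 = byte 2 bit 4; 4 bits remain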